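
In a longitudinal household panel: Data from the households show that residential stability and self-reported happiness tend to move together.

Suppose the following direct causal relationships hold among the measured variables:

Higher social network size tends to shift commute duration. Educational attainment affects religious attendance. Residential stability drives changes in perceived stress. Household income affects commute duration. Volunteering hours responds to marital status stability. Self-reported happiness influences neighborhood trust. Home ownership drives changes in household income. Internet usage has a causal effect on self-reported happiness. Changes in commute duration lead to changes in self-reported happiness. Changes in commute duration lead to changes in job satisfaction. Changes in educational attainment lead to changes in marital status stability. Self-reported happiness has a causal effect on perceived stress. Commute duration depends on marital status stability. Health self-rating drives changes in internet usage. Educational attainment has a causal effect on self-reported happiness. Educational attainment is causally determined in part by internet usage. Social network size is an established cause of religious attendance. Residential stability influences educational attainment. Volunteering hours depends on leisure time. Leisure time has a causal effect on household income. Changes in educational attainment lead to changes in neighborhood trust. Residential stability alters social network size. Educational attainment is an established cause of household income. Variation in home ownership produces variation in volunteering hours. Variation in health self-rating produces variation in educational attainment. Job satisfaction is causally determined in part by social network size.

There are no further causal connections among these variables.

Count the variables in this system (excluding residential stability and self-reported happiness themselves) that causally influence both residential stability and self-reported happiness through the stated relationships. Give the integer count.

0

No listed variable has a causal path to both residential stability and self-reported happiness, so there are no common causes.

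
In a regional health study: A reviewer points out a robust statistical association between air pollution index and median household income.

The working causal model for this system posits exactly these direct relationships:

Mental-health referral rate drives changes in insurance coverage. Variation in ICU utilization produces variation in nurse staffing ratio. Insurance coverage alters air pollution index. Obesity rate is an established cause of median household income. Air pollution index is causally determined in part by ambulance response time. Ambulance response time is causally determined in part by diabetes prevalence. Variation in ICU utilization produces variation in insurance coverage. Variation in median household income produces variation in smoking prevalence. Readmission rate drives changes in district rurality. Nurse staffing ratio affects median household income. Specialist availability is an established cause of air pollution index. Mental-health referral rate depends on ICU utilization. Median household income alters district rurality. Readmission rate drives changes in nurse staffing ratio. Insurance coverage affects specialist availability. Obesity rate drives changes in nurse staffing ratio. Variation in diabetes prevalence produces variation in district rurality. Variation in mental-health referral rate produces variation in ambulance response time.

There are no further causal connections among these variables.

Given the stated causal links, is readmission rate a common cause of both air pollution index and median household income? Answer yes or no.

no

Readmission rate has no stated causal path to air pollution index. A confounder must cause both variables, so readmission rate does not qualify.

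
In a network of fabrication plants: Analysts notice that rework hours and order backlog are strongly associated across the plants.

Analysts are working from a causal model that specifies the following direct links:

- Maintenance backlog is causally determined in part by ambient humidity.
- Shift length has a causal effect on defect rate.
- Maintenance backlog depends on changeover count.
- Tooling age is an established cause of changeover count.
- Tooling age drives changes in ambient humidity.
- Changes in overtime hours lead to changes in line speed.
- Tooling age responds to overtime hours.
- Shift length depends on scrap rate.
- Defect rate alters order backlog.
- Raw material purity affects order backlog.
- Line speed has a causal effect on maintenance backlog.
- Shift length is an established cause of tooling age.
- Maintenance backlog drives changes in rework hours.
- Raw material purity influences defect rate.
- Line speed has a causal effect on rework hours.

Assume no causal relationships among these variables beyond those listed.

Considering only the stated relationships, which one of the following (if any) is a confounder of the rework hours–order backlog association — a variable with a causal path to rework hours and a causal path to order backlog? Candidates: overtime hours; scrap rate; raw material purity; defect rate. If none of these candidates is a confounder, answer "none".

scrap rate

Scrap rate causes rework hours (scrap rate → shift length → tooling age → ambient humidity → maintenance backlog → rework hours) and also causes order backlog (scrap rate → shift length → defect rate → order backlog); it is a common cause of both.
Each of the other candidates lacks a causal path to at least one of rework hours and order backlog, so they do not confound the relationship.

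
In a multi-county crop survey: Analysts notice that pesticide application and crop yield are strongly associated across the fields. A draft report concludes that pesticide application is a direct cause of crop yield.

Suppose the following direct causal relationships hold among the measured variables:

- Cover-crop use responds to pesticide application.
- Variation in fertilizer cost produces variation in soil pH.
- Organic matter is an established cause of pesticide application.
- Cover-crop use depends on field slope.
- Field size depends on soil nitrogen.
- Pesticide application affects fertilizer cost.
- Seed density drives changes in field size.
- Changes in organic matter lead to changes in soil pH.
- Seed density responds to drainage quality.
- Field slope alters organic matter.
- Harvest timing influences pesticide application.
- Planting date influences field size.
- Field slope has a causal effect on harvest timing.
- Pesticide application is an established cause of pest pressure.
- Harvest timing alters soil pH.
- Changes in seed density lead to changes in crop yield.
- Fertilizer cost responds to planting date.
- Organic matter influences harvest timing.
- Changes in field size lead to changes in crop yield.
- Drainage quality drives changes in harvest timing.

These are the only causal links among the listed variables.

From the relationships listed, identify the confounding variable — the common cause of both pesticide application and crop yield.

Drainage quality has a causal path to pesticide application (drainage quality → harvest timing → pesticide application) and a separate causal path to crop yield (drainage quality → seed density → crop yield), so it is a common cause of both.
No stated relationship gives pesticide application a causal route to crop yield, so the correlation is explained by the shared upstream cause rather than a direct effect.

drainage quality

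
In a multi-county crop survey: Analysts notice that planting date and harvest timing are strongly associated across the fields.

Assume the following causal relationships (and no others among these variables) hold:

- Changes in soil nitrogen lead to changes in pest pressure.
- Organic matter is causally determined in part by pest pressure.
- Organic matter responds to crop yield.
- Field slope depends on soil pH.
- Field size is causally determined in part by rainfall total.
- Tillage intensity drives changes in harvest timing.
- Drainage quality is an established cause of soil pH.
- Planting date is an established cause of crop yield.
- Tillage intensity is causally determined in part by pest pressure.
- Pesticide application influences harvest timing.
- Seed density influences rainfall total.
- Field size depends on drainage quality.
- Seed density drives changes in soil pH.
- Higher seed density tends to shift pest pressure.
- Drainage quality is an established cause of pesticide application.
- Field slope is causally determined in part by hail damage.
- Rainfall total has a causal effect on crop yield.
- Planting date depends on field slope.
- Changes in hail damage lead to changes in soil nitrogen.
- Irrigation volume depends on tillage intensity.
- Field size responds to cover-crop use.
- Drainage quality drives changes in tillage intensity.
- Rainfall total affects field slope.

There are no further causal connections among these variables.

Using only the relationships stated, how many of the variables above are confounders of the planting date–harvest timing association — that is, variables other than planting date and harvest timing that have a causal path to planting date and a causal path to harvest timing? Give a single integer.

3

The common causes are: drainage quality (to planting date via drainage quality → soil pH → field slope → planting date; to harvest timing via drainage quality → tillage intensity → harvest timing); hail damage (to planting date via hail damage → field slope → planting date; to harvest timing via hail damage → soil nitrogen → pest pressure → tillage intensity → harvest timing); seed density (to planting date via seed density → soil pH → field slope → planting date; to harvest timing via seed density → pest pressure → tillage intensity → harvest timing).
Every other variable lacks a causal path to at least one of planting date and harvest timing.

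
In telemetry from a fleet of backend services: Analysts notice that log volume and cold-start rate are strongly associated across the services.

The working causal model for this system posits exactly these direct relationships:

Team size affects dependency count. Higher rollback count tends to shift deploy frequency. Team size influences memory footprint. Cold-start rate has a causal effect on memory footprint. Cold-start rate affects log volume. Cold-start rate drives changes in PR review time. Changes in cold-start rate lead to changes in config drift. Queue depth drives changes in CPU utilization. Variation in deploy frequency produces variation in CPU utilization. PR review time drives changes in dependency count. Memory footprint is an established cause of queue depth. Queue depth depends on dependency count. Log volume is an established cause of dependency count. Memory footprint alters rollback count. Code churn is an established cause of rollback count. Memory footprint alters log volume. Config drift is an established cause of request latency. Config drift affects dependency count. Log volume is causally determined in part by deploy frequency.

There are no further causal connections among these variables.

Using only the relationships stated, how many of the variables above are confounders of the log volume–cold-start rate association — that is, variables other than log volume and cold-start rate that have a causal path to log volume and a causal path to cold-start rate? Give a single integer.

No listed variable has a causal path to both log volume and cold-start rate, so there are no common causes.

0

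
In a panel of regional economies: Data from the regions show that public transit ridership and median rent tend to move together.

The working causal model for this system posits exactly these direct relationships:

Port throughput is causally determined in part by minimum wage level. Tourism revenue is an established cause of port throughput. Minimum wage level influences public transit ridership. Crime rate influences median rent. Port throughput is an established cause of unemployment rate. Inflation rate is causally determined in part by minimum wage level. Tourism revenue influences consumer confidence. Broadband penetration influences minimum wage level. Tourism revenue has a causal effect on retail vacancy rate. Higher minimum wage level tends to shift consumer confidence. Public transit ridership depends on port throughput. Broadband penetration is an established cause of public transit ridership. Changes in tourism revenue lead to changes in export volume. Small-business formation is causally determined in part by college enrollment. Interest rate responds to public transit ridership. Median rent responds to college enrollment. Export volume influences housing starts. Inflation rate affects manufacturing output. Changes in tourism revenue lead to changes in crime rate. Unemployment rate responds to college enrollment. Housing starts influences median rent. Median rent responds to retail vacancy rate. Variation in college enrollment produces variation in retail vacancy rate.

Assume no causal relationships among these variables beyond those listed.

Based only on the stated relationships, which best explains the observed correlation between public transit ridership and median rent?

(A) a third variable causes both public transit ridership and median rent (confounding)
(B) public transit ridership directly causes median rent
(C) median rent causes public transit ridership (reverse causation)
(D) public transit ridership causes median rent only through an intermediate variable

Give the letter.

A

Tourism revenue causes public transit ridership (tourism revenue → port throughput → public transit ridership) and median rent (tourism revenue → crime rate → median rent) — a common cause creating the correlation.
There is no stated path from public transit ridership to median rent or from median rent to public transit ridership, so neither direct nor reverse causation applies.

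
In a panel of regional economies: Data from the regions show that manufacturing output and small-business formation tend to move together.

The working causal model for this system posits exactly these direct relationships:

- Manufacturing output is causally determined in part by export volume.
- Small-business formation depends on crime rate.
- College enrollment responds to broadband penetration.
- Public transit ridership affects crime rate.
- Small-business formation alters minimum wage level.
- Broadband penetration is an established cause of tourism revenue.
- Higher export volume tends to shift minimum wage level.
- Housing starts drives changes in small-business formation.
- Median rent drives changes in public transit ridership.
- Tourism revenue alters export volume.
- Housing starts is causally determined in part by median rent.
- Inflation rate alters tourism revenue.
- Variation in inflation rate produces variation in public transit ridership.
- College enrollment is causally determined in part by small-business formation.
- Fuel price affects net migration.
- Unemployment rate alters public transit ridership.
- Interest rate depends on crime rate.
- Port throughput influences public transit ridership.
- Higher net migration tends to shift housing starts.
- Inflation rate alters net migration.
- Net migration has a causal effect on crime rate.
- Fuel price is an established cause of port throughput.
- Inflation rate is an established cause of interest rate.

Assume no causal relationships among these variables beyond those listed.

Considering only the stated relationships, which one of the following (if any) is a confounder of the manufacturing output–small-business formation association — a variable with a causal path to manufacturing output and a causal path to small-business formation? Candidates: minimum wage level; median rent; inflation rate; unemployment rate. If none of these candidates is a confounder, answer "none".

Inflation rate causes manufacturing output (inflation rate → tourism revenue → export volume → manufacturing output) and also causes small-business formation (inflation rate → public transit ridership → crime rate → small-business formation); it is a common cause of both.
Each of the other candidates lacks a causal path to at least one of manufacturing output and small-business formation, so they do not confound the relationship.

inflation rate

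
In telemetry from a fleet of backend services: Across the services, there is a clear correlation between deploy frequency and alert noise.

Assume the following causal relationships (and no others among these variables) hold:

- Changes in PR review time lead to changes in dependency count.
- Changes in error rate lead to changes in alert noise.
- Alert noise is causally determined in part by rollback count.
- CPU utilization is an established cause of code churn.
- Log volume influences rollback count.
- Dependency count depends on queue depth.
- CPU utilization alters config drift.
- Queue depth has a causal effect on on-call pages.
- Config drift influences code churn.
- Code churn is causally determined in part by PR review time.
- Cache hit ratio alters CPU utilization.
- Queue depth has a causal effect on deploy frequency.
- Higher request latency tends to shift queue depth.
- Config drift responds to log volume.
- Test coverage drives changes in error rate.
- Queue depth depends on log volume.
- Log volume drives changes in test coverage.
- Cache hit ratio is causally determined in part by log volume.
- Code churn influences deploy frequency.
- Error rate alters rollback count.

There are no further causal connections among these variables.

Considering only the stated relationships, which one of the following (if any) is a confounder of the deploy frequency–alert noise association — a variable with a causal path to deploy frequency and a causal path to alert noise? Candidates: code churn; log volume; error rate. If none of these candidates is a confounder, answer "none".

log volume

Log volume causes deploy frequency (log volume → queue depth → deploy frequency) and also causes alert noise (log volume → rollback count → alert noise); it is a common cause of both.
Each of the other candidates lacks a causal path to at least one of deploy frequency and alert noise, so they do not confound the relationship.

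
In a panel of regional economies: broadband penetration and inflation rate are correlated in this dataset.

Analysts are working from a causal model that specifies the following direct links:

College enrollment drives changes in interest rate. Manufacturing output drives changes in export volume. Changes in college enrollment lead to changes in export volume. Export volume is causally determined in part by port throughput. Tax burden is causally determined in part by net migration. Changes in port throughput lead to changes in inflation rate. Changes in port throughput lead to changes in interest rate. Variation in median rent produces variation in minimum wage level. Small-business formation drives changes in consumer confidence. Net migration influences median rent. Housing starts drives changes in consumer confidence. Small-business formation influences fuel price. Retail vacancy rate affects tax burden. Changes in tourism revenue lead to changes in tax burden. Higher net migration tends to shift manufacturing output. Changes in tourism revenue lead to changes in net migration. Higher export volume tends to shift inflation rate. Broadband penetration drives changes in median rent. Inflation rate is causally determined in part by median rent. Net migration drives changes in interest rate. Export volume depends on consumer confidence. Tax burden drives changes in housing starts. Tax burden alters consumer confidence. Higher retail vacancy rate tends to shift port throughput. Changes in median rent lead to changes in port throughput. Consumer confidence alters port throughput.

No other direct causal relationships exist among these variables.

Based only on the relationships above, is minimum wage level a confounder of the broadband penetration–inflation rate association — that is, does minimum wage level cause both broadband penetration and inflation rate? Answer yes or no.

Minimum wage level has no stated causal path to either broadband penetration or inflation rate. A confounder must cause both variables, so minimum wage level does not qualify.

no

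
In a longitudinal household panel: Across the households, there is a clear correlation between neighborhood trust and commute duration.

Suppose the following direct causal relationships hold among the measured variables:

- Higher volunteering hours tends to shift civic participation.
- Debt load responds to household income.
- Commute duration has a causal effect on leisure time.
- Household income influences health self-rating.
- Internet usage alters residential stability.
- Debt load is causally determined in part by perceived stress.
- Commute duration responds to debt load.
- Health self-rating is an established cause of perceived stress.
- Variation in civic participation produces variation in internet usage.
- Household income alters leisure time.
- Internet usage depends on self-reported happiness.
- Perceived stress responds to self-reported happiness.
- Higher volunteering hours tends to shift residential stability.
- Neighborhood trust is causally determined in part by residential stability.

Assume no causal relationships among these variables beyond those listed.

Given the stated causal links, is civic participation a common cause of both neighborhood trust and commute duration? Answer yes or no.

Civic participation has no stated causal path to commute duration. A confounder must cause both variables, so civic participation does not qualify.

no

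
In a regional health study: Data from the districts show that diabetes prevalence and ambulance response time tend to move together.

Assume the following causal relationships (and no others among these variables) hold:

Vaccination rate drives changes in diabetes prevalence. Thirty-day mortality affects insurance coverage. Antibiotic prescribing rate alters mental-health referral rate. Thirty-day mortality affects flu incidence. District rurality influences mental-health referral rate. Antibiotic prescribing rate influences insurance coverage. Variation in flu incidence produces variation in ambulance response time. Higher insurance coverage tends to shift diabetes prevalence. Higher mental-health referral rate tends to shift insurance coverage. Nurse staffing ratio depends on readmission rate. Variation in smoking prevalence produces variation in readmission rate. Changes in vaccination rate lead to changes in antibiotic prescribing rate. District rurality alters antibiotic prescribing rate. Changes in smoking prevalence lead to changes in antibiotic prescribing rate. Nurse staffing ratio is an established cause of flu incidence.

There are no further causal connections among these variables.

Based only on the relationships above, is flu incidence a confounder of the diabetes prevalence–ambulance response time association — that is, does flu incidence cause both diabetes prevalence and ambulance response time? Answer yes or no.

no

Flu incidence has no stated causal path to diabetes prevalence. A confounder must cause both variables, so flu incidence does not qualify.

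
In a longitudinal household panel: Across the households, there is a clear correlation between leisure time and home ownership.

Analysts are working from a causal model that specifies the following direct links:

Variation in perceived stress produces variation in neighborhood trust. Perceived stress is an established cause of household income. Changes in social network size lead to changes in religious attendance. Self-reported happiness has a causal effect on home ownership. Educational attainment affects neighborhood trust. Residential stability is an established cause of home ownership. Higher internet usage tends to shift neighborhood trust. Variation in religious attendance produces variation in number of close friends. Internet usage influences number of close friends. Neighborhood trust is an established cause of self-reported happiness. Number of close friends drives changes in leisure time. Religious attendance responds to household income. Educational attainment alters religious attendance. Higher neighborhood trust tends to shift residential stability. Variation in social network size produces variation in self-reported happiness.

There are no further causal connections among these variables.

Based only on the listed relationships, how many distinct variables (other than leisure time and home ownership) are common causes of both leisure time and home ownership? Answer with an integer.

The common causes are: educational attainment (to leisure time via educational attainment → religious attendance → number of close friends → leisure time; to home ownership via educational attainment → neighborhood trust → residential stability → home ownership); internet usage (to leisure time via internet usage → number of close friends → leisure time; to home ownership via internet usage → neighborhood trust → residential stability → home ownership); perceived stress (to leisure time via perceived stress → household income → religious attendance → number of close friends → leisure time; to home ownership via perceived stress → neighborhood trust → residential stability → home ownership); social network size (to leisure time via social network size → religious attendance → number of close friends → leisure time; to home ownership via social network size → self-reported happiness → home ownership).
Every other variable lacks a causal path to at least one of leisure time and home ownership.

4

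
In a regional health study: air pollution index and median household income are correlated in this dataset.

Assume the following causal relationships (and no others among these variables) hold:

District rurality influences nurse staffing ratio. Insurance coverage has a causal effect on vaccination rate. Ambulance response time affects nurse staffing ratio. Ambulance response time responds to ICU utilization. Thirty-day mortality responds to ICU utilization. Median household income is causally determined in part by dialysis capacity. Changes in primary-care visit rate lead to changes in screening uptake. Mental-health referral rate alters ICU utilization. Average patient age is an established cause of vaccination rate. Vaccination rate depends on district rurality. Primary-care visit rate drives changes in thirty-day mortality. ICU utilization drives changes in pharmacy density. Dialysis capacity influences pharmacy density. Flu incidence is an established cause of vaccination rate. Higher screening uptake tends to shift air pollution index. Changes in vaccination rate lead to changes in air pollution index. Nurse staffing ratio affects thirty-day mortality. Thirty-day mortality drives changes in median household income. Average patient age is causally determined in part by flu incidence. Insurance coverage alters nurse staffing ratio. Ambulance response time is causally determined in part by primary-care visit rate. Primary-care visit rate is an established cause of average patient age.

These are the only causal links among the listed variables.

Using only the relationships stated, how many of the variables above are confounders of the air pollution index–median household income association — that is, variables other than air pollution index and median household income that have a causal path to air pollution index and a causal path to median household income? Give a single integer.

The common causes are: district rurality (to air pollution index via district rurality → vaccination rate → air pollution index; to median household income via district rurality → nurse staffing ratio → thirty-day mortality → median household income); insurance coverage (to air pollution index via insurance coverage → vaccination rate → air pollution index; to median household income via insurance coverage → nurse staffing ratio → thirty-day mortality → median household income); primary-care visit rate (to air pollution index via primary-care visit rate → screening uptake → air pollution index; to median household income via primary-care visit rate → thirty-day mortality → median household income).
Every other variable lacks a causal path to at least one of air pollution index and median household income.

3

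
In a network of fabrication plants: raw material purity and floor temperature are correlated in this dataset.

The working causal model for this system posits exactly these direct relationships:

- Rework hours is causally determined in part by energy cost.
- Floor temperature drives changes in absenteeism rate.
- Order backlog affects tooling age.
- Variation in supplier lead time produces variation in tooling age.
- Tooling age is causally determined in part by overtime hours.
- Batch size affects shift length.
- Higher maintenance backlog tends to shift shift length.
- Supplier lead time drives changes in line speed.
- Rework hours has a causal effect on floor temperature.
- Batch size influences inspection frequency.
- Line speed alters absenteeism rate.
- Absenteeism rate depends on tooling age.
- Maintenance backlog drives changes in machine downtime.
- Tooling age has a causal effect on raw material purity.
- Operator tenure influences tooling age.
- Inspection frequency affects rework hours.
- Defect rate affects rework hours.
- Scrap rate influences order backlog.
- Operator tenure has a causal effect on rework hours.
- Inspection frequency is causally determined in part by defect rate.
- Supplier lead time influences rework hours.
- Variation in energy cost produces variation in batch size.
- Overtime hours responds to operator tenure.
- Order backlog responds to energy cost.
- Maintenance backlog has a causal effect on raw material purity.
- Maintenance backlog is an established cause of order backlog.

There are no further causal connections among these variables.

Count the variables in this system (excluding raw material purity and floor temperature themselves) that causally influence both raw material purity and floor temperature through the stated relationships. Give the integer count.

The common causes are: energy cost (to raw material purity via energy cost → order backlog → tooling age → raw material purity; to floor temperature via energy cost → rework hours → floor temperature); operator tenure (to raw material purity via operator tenure → tooling age → raw material purity; to floor temperature via operator tenure → rework hours → floor temperature); supplier lead time (to raw material purity via supplier lead time → tooling age → raw material purity; to floor temperature via supplier lead time → rework hours → floor temperature).
Every other variable lacks a causal path to at least one of raw material purity and floor temperature.

3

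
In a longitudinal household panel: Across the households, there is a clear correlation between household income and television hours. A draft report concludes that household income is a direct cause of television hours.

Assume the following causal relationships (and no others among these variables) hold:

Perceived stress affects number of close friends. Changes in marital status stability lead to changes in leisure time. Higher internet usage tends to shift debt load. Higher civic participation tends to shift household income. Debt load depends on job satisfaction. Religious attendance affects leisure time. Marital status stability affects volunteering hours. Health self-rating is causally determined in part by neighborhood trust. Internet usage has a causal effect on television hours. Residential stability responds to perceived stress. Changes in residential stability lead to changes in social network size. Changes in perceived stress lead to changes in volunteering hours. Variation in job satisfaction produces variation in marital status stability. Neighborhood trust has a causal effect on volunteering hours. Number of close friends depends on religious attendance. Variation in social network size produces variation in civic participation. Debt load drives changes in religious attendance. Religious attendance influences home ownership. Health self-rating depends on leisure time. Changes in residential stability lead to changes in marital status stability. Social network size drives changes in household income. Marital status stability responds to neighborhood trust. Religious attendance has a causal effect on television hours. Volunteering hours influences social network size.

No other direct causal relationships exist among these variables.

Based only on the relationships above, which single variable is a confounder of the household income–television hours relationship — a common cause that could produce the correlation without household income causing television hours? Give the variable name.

job satisfaction

Job satisfaction has a causal path to household income (job satisfaction → marital status stability → volunteering hours → social network size → household income) and a separate causal path to television hours (job satisfaction → debt load → religious attendance → television hours), so it is a common cause of both.
No stated relationship gives household income a causal route to television hours, so the correlation is explained by the shared upstream cause rather than a direct effect.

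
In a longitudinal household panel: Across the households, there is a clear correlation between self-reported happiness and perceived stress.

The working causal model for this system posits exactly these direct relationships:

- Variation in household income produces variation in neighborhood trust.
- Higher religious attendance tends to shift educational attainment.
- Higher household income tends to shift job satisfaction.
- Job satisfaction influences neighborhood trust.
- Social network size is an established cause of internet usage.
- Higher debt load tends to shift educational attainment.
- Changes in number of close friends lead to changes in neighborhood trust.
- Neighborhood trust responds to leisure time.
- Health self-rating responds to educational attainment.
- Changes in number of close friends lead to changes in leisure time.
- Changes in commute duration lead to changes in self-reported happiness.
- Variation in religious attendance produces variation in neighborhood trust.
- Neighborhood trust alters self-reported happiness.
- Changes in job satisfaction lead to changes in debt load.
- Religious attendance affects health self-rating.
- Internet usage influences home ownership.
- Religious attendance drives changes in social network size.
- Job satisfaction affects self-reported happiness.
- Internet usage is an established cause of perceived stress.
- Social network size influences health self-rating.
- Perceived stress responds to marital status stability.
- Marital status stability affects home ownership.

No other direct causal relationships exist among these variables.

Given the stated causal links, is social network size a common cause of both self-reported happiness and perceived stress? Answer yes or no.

Social network size has no stated causal path to self-reported happiness. A confounder must cause both variables, so social network size does not qualify.

no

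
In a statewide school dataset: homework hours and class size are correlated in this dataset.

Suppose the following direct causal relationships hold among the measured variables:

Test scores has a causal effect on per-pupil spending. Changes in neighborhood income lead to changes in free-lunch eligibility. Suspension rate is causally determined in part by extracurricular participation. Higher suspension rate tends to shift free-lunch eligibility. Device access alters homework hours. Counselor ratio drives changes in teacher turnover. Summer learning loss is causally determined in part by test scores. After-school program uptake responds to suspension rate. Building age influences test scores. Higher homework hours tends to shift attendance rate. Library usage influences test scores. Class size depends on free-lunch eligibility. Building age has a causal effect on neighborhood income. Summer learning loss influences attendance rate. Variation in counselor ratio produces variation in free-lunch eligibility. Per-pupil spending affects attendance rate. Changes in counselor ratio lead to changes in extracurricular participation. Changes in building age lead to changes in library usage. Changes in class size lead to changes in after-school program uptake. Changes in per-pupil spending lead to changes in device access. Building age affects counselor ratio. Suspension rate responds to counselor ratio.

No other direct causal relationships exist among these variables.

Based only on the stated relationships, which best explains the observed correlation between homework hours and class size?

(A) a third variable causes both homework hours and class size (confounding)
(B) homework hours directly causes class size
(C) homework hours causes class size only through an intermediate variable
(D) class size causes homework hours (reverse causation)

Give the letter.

Building age causes homework hours (building age → test scores → per-pupil spending → device access → homework hours) and class size (building age → neighborhood income → free-lunch eligibility → class size) — a common cause creating the correlation.
There is no stated path from homework hours to class size or from class size to homework hours, so neither direct nor reverse causation applies.

A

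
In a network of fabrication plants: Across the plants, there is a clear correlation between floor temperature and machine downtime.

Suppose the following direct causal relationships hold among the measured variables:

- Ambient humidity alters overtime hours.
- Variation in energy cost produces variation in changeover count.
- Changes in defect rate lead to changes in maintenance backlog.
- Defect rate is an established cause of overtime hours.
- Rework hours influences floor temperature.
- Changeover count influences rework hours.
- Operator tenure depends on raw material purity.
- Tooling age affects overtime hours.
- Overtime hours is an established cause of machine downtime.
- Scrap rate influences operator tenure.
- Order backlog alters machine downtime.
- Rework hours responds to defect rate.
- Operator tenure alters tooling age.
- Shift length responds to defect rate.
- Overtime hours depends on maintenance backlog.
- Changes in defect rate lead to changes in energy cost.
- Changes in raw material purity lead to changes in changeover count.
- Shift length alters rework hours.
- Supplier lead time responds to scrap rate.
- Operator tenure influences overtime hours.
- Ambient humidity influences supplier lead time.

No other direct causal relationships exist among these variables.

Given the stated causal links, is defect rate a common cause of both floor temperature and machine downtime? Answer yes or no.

Defect rate has a causal path to floor temperature (defect rate → rework hours → floor temperature) and to machine downtime (defect rate → overtime hours → machine downtime), so it is a common cause of both — a confounder.

yes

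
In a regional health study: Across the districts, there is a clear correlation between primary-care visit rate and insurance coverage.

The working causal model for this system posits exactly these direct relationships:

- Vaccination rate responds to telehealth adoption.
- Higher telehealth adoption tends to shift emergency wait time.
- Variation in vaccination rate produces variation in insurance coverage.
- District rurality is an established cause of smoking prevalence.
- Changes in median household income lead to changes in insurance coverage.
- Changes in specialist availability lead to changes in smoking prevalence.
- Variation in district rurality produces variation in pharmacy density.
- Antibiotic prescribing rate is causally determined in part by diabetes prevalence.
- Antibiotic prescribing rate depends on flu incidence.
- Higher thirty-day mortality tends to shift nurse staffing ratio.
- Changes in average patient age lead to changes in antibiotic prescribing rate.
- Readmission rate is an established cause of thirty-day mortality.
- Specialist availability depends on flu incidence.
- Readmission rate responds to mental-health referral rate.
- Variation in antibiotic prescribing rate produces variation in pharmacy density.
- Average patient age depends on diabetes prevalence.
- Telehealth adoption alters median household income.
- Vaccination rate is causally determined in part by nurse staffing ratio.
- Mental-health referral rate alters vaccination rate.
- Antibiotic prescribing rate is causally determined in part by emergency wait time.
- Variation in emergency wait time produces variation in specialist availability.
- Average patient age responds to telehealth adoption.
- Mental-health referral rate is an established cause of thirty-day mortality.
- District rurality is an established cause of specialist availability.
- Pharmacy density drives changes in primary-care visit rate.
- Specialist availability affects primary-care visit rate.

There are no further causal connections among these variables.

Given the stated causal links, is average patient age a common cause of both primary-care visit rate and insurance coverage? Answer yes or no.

Average patient age has no stated causal path to insurance coverage. A confounder must cause both variables, so average patient age does not qualify.

no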